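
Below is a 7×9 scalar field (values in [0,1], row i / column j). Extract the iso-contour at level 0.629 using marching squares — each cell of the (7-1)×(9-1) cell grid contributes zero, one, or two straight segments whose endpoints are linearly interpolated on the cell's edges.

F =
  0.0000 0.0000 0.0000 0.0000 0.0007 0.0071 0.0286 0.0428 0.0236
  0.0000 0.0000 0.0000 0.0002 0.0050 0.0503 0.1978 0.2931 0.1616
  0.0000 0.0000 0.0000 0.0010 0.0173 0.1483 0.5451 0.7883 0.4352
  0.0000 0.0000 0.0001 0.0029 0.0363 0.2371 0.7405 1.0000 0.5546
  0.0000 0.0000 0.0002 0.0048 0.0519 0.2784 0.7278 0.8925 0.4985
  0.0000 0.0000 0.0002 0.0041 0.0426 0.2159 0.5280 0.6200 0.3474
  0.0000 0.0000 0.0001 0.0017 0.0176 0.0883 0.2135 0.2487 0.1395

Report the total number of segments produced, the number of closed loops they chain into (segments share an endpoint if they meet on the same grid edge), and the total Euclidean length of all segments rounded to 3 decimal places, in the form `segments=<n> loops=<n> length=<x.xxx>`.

cell (1,6): code 0100 → (1.678,7.000)–(2.000,6.345)
cell (1,7): code 1000 → (2.000,7.451)–(1.678,7.000)
cell (2,5): code 0100 → (2.429,6.000)–(3.000,5.779)
cell (2,6): code 1110 → (2.000,6.345)–(2.429,6.000)
cell (2,7): code 1001 → (3.000,7.833)–(2.000,7.451)
cell (3,5): code 0110 → (3.000,5.779)–(4.000,5.780)
cell (3,7): code 1001 → (4.000,7.669)–(3.000,7.833)
cell (4,5): code 0010 → (4.000,5.780)–(4.494,6.000)
cell (4,6): code 0011 → (4.494,6.000)–(4.967,7.000)
cell (4,7): code 0001 → (4.967,7.000)–(4.000,7.669)
total: 10 segments, chained into 1 closed loop(s), length Σ = 8.353417

segments=10 loops=1 length=8.353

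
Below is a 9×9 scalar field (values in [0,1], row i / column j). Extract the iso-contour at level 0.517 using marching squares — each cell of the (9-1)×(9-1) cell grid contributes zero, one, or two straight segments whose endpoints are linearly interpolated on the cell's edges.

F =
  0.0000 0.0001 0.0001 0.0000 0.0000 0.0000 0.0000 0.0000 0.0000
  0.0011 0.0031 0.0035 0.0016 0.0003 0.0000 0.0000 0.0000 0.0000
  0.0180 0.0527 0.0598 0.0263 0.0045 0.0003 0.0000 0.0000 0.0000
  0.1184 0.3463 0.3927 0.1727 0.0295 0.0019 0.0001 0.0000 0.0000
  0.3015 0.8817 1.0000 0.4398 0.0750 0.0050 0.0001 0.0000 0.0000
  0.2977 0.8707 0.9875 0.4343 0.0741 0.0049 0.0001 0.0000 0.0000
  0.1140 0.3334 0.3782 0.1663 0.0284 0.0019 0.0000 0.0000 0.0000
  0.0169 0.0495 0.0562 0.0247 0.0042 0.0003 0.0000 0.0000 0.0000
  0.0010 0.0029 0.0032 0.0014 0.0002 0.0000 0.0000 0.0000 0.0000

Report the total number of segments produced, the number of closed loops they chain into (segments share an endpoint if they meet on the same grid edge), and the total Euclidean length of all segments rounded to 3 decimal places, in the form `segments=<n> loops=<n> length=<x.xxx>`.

cell (3,0): code 0100 → (3.319,1.000)–(4.000,0.371)
cell (3,1): code 1100 → (3.205,2.000)–(3.319,1.000)
cell (3,2): code 1000 → (4.000,2.862)–(3.205,2.000)
cell (4,0): code 0110 → (4.000,0.371)–(5.000,0.383)
cell (4,2): code 1001 → (5.000,2.851)–(4.000,2.862)
cell (5,0): code 0010 → (5.000,0.383)–(5.658,1.000)
cell (5,1): code 0011 → (5.658,1.000)–(5.772,2.000)
cell (5,2): code 0001 → (5.772,2.000)–(5.000,2.851)
total: 8 segments, chained into 1 closed loop(s), length Σ = 8.164155

segments=8 loops=1 length=8.164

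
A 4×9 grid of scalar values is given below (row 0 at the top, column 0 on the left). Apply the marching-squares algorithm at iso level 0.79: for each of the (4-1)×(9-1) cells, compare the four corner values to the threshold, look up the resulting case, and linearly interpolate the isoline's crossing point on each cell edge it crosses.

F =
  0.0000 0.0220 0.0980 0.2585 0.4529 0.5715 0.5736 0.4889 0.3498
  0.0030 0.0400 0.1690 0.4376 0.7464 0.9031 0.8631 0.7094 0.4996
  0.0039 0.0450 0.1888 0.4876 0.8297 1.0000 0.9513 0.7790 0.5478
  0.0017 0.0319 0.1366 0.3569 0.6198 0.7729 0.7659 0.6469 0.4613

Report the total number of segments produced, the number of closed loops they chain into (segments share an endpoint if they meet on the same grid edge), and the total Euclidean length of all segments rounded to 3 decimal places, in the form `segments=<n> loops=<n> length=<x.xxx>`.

cell (0,4): code 0100 → (0.659,5.000)–(1.000,4.278)
cell (0,5): code 1100 → (0.747,6.000)–(0.659,5.000)
cell (0,6): code 1000 → (1.000,6.476)–(0.747,6.000)
cell (1,3): code 0100 → (1.523,4.000)–(2.000,3.884)
cell (1,4): code 1110 → (1.000,4.278)–(1.523,4.000)
cell (1,6): code 1001 → (2.000,6.936)–(1.000,6.476)
cell (2,3): code 0010 → (2.000,3.884)–(2.189,4.000)
cell (2,4): code 0011 → (2.189,4.000)–(2.925,5.000)
cell (2,5): code 0011 → (2.925,5.000)–(2.870,6.000)
cell (2,6): code 0001 → (2.870,6.000)–(2.000,6.936)
total: 10 segments, chained into 1 closed loop(s), length Σ = 8.267724

segments=10 loops=1 length=8.268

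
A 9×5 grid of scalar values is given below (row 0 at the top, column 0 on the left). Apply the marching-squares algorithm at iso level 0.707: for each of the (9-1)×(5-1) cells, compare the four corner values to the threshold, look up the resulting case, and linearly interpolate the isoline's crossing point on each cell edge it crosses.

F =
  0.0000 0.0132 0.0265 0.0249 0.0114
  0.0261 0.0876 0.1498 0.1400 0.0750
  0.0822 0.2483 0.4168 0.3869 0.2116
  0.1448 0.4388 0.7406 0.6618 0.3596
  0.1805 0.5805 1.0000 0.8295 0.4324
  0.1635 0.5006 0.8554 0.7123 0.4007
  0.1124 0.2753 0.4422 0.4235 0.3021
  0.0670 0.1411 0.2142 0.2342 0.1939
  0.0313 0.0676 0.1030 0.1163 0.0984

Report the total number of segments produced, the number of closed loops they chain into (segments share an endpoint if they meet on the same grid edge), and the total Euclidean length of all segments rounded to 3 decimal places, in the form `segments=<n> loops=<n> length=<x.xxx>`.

segments=10 loops=1 length=6.890

cell (2,1): code 0100 → (2.896,2.000)–(3.000,1.889)
cell (2,2): code 1000 → (3.000,2.426)–(2.896,2.000)
cell (3,1): code 0110 → (3.000,1.889)–(4.000,1.302)
cell (3,2): code 1101 → (3.270,3.000)–(3.000,2.426)
cell (3,3): code 1000 → (4.000,3.308)–(3.270,3.000)
cell (4,1): code 0110 → (4.000,1.302)–(5.000,1.582)
cell (4,3): code 1001 → (5.000,3.017)–(4.000,3.308)
cell (5,1): code 0010 → (5.000,1.582)–(5.359,2.000)
cell (5,2): code 0011 → (5.359,2.000)–(5.018,3.000)
cell (5,3): code 0001 → (5.018,3.000)–(5.000,3.017)
total: 10 segments, chained into 1 closed loop(s), length Σ = 6.890283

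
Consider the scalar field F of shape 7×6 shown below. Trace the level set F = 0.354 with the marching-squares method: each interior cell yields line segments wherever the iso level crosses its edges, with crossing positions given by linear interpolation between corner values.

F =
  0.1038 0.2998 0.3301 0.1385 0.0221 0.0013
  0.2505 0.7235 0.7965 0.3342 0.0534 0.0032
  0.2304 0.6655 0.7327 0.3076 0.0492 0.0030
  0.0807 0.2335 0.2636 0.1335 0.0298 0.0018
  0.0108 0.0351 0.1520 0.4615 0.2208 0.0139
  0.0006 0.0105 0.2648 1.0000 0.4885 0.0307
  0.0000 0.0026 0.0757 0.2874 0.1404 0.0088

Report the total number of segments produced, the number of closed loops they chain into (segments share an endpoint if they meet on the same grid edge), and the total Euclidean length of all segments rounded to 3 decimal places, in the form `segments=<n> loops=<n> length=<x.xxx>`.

segments=16 loops=2 length=15.113

cell (0,0): code 0100 → (0.128,1.000)–(1.000,0.219)
cell (0,1): code 1100 → (0.051,2.000)–(0.128,1.000)
cell (0,2): code 1000 → (1.000,2.957)–(0.051,2.000)
cell (1,0): code 0110 → (1.000,0.219)–(2.000,0.284)
cell (1,2): code 1001 → (2.000,2.891)–(1.000,2.957)
cell (2,0): code 0010 → (2.000,0.284)–(2.721,1.000)
cell (2,1): code 0011 → (2.721,1.000)–(2.807,2.000)
cell (2,2): code 0001 → (2.807,2.000)–(2.000,2.891)
cell (3,2): code 0100 → (3.672,3.000)–(4.000,2.653)
cell (3,3): code 1000 → (4.000,3.447)–(3.672,3.000)
cell (4,2): code 0110 → (4.000,2.653)–(5.000,2.121)
cell (4,3): code 1101 → (4.498,4.000)–(4.000,3.447)
cell (4,4): code 1000 → (5.000,4.294)–(4.498,4.000)
cell (5,2): code 0010 → (5.000,2.121)–(5.907,3.000)
cell (5,3): code 0011 → (5.907,3.000)–(5.386,4.000)
cell (5,4): code 0001 → (5.386,4.000)–(5.000,4.294)
total: 16 segments, chained into 2 closed loop(s), length Σ = 15.113011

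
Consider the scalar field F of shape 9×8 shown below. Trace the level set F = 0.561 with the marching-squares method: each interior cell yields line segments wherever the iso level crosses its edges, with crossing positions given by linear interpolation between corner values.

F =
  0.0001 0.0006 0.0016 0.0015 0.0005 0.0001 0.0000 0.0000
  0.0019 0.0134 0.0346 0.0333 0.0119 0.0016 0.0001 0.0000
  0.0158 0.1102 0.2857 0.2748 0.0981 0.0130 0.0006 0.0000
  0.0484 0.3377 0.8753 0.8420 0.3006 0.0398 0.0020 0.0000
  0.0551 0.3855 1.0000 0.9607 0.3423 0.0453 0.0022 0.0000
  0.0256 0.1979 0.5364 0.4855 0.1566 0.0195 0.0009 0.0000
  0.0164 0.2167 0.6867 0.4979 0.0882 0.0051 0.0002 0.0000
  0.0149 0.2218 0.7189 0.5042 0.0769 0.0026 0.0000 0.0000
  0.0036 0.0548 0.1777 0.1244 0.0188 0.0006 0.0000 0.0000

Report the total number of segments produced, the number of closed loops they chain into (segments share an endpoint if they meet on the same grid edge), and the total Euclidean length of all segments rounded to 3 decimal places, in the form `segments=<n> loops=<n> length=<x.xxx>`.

segments=14 loops=2 length=12.952

cell (2,1): code 0100 → (2.467,2.000)–(3.000,1.415)
cell (2,2): code 1100 → (2.505,3.000)–(2.467,2.000)
cell (2,3): code 1000 → (3.000,3.519)–(2.505,3.000)
cell (3,1): code 0110 → (3.000,1.415)–(4.000,1.286)
cell (3,3): code 1001 → (4.000,3.646)–(3.000,3.519)
cell (4,1): code 0010 → (4.000,1.286)–(4.947,2.000)
cell (4,2): code 0011 → (4.947,2.000)–(4.841,3.000)
cell (4,3): code 0001 → (4.841,3.000)–(4.000,3.646)
cell (5,1): code 0100 → (5.164,2.000)–(6.000,1.733)
cell (5,2): code 1000 → (6.000,2.666)–(5.164,2.000)
cell (6,1): code 0110 → (6.000,1.733)–(7.000,1.682)
cell (6,2): code 1001 → (7.000,2.735)–(6.000,2.666)
cell (7,1): code 0010 → (7.000,1.682)–(7.292,2.000)
cell (7,2): code 0001 → (7.292,2.000)–(7.000,2.735)
total: 14 segments, chained into 2 closed loop(s), length Σ = 12.951625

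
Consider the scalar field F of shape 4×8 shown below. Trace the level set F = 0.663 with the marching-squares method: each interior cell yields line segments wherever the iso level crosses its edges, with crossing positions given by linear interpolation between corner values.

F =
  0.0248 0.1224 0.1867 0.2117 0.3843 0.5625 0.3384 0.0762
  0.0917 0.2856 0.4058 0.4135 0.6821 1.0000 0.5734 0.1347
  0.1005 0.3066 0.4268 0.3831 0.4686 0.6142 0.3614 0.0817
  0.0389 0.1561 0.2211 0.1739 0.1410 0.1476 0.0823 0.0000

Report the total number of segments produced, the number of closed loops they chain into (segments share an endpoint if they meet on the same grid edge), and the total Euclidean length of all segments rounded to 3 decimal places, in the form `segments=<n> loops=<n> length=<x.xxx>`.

cell (0,3): code 0100 → (0.936,4.000)–(1.000,3.929)
cell (0,4): code 1100 → (0.230,5.000)–(0.936,4.000)
cell (0,5): code 1000 → (1.000,5.790)–(0.230,5.000)
cell (1,3): code 0010 → (1.000,3.929)–(1.089,4.000)
cell (1,4): code 0011 → (1.089,4.000)–(1.874,5.000)
cell (1,5): code 0001 → (1.874,5.000)–(1.000,5.790)
total: 6 segments, chained into 1 closed loop(s), length Σ = 4.986045

segments=6 loops=1 length=4.986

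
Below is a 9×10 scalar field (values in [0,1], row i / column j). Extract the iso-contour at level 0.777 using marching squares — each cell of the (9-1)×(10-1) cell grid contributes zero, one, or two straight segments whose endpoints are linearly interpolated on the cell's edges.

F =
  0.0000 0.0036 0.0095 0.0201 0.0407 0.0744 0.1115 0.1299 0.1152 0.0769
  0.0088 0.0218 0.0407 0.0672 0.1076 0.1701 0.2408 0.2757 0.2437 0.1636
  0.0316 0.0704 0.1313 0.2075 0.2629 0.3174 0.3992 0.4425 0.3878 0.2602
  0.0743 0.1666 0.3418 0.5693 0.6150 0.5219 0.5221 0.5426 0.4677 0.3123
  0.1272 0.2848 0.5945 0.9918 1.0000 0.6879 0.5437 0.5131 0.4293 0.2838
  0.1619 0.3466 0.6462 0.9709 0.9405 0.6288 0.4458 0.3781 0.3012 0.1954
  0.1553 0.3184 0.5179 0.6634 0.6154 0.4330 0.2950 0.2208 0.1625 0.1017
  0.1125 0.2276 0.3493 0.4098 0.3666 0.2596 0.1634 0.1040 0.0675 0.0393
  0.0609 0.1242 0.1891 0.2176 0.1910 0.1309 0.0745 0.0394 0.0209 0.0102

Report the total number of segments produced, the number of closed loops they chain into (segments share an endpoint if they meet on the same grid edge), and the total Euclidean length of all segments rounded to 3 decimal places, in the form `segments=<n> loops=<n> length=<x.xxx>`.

segments=8 loops=1 length=7.287

cell (3,2): code 0100 → (3.492,3.000)–(4.000,2.459)
cell (3,3): code 1100 → (3.421,4.000)–(3.492,3.000)
cell (3,4): code 1000 → (4.000,4.715)–(3.421,4.000)
cell (4,2): code 0110 → (4.000,2.459)–(5.000,2.403)
cell (4,4): code 1001 → (5.000,4.525)–(4.000,4.715)
cell (5,2): code 0010 → (5.000,2.403)–(5.631,3.000)
cell (5,3): code 0011 → (5.631,3.000)–(5.503,4.000)
cell (5,4): code 0001 → (5.503,4.000)–(5.000,4.525)
total: 8 segments, chained into 1 closed loop(s), length Σ = 7.287188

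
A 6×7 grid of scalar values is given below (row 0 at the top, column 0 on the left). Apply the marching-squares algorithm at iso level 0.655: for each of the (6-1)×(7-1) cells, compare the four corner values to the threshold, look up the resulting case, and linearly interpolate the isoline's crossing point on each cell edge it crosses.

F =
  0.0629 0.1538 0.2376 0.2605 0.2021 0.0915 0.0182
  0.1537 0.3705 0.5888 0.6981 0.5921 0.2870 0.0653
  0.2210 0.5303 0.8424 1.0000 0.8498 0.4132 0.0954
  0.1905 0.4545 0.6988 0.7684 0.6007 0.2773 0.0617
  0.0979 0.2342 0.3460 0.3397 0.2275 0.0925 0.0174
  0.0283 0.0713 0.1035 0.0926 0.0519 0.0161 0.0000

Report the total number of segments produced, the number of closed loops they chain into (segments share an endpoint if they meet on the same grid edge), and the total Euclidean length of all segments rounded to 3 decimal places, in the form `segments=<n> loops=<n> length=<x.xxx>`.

segments=12 loops=1 length=8.286

cell (0,2): code 0100 → (0.902,3.000)–(1.000,2.606)
cell (0,3): code 1000 → (1.000,3.407)–(0.902,3.000)
cell (1,1): code 0100 → (1.261,2.000)–(2.000,1.400)
cell (1,2): code 1110 → (1.000,2.606)–(1.261,2.000)
cell (1,3): code 1101 → (1.244,4.000)–(1.000,3.407)
cell (1,4): code 1000 → (2.000,4.446)–(1.244,4.000)
cell (2,1): code 0110 → (2.000,1.400)–(3.000,1.821)
cell (2,3): code 1011 → (3.000,3.676)–(2.782,4.000)
cell (2,4): code 0001 → (2.782,4.000)–(2.000,4.446)
cell (3,1): code 0010 → (3.000,1.821)–(3.124,2.000)
cell (3,2): code 0011 → (3.124,2.000)–(3.265,3.000)
cell (3,3): code 0001 → (3.265,3.000)–(3.000,3.676)
total: 12 segments, chained into 1 closed loop(s), length Σ = 8.285628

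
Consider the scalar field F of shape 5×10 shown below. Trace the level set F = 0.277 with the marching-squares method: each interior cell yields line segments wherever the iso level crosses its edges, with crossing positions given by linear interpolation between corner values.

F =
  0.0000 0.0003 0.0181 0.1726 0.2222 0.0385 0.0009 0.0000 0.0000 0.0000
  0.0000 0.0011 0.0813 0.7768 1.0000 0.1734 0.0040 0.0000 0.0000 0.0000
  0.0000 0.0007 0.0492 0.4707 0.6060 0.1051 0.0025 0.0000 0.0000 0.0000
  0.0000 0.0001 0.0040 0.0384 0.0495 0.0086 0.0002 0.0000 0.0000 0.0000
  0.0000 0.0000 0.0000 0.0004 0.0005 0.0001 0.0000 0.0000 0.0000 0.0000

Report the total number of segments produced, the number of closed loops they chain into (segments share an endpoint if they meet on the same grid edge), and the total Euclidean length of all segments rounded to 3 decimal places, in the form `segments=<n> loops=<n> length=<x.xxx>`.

segments=8 loops=1 length=7.970

cell (0,2): code 0100 → (0.173,3.000)–(1.000,2.281)
cell (0,3): code 1100 → (0.070,4.000)–(0.173,3.000)
cell (0,4): code 1000 → (1.000,4.875)–(0.070,4.000)
cell (1,2): code 0110 → (1.000,2.281)–(2.000,2.540)
cell (1,4): code 1001 → (2.000,4.657)–(1.000,4.875)
cell (2,2): code 0010 → (2.000,2.540)–(2.448,3.000)
cell (2,3): code 0011 → (2.448,3.000)–(2.591,4.000)
cell (2,4): code 0001 → (2.591,4.000)–(2.000,4.657)
total: 8 segments, chained into 1 closed loop(s), length Σ = 7.969533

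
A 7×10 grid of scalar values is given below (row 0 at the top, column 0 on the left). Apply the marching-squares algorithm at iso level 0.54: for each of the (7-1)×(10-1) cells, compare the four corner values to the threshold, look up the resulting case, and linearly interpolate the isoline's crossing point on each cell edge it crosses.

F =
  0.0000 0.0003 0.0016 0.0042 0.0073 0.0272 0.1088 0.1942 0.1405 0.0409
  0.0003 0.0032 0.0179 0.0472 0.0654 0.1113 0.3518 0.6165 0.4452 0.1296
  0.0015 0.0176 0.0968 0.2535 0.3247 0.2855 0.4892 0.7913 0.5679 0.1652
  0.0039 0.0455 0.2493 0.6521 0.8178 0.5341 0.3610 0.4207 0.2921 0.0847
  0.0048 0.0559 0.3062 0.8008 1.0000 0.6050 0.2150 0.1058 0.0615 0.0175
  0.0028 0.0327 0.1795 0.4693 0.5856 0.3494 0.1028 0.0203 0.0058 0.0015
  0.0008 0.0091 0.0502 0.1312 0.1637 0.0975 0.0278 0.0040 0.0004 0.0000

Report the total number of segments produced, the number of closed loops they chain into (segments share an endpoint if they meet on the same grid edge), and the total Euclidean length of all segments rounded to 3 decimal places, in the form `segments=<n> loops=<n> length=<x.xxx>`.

cell (0,6): code 0100 → (0.819,7.000)–(1.000,6.711)
cell (0,7): code 1000 → (1.000,7.447)–(0.819,7.000)
cell (1,6): code 0110 → (1.000,6.711)–(2.000,6.168)
cell (1,7): code 1101 → (1.773,8.000)–(1.000,7.447)
cell (1,8): code 1000 → (2.000,8.069)–(1.773,8.000)
cell (2,2): code 0100 → (2.719,3.000)–(3.000,2.722)
cell (2,3): code 1100 → (2.437,4.000)–(2.719,3.000)
cell (2,4): code 1000 → (3.000,4.979)–(2.437,4.000)
cell (2,6): code 0010 → (2.000,6.168)–(2.678,7.000)
cell (2,7): code 0011 → (2.678,7.000)–(2.101,8.000)
cell (2,8): code 0001 → (2.101,8.000)–(2.000,8.069)
cell (3,2): code 0110 → (3.000,2.722)–(4.000,2.473)
cell (3,4): code 1101 → (3.083,5.000)–(3.000,4.979)
cell (3,5): code 1000 → (4.000,5.167)–(3.083,5.000)
cell (4,2): code 0010 → (4.000,2.473)–(4.787,3.000)
cell (4,3): code 0111 → (4.787,3.000)–(5.000,3.608)
cell (4,4): code 1011 → (5.000,4.193)–(4.254,5.000)
cell (4,5): code 0001 → (4.254,5.000)–(4.000,5.167)
cell (5,3): code 0010 → (5.000,3.608)–(5.108,4.000)
cell (5,4): code 0001 → (5.108,4.000)–(5.000,4.193)
total: 20 segments, chained into 2 closed loop(s), length Σ = 13.733832

segments=20 loops=2 length=13.734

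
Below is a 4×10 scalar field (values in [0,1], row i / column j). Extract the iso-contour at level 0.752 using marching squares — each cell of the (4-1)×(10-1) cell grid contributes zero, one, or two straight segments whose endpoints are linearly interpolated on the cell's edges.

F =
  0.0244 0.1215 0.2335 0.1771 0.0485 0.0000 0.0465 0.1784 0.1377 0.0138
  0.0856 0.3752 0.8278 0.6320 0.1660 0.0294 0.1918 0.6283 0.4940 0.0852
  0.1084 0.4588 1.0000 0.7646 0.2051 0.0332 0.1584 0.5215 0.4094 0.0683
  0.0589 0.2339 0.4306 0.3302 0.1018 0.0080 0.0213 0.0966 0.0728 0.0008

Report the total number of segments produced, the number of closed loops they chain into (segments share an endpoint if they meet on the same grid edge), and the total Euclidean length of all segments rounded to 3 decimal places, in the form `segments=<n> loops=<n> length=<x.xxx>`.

cell (0,1): code 0100 → (0.872,2.000)–(1.000,1.833)
cell (0,2): code 1000 → (1.000,2.387)–(0.872,2.000)
cell (1,1): code 0110 → (1.000,1.833)–(2.000,1.542)
cell (1,2): code 1101 → (1.905,3.000)–(1.000,2.387)
cell (1,3): code 1000 → (2.000,3.023)–(1.905,3.000)
cell (2,1): code 0010 → (2.000,1.542)–(2.436,2.000)
cell (2,2): code 0011 → (2.436,2.000)–(2.029,3.000)
cell (2,3): code 0001 → (2.029,3.000)–(2.000,3.023)
total: 8 segments, chained into 1 closed loop(s), length Σ = 4.598565

segments=8 loops=1 length=4.599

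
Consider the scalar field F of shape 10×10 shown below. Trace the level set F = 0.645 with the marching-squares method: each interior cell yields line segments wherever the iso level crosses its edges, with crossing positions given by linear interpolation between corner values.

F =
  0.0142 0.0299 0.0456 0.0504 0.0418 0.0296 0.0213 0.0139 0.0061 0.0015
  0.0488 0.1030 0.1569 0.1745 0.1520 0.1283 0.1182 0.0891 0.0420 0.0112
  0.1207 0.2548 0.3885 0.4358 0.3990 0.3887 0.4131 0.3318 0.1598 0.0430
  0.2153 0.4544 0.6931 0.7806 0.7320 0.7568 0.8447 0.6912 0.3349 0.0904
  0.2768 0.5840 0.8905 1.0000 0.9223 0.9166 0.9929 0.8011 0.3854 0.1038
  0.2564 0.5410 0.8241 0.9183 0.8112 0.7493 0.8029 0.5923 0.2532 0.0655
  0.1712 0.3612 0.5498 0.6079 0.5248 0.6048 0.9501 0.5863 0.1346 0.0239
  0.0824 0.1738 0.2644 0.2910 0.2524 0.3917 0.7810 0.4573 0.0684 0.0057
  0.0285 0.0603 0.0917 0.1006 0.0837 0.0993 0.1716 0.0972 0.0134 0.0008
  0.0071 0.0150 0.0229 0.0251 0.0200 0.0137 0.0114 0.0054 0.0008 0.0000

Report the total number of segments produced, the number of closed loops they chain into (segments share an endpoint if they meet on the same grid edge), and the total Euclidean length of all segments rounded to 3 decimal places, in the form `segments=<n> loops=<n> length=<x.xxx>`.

segments=22 loops=1 length=18.347

cell (2,1): code 0100 → (2.842,2.000)–(3.000,1.798)
cell (2,2): code 1100 → (2.607,3.000)–(2.842,2.000)
cell (2,3): code 1100 → (2.739,4.000)–(2.607,3.000)
cell (2,4): code 1100 → (2.696,5.000)–(2.739,4.000)
cell (2,5): code 1100 → (2.537,6.000)–(2.696,5.000)
cell (2,6): code 1100 → (2.871,7.000)–(2.537,6.000)
cell (2,7): code 1000 → (3.000,7.130)–(2.871,7.000)
cell (3,1): code 0110 → (3.000,1.798)–(4.000,1.199)
cell (3,7): code 1001 → (4.000,7.376)–(3.000,7.130)
cell (4,1): code 0110 → (4.000,1.199)–(5.000,1.367)
cell (4,6): code 1011 → (5.000,6.750)–(4.748,7.000)
cell (4,7): code 0001 → (4.748,7.000)–(4.000,7.376)
cell (5,1): code 0010 → (5.000,1.367)–(5.653,2.000)
cell (5,2): code 0011 → (5.653,2.000)–(5.880,3.000)
cell (5,3): code 0011 → (5.880,3.000)–(5.580,4.000)
cell (5,4): code 0011 → (5.580,4.000)–(5.722,5.000)
cell (5,5): code 0111 → (5.722,5.000)–(6.000,5.116)
cell (5,6): code 1001 → (6.000,6.839)–(5.000,6.750)
cell (6,5): code 0110 → (6.000,5.116)–(7.000,5.651)
cell (6,6): code 1001 → (7.000,6.420)–(6.000,6.839)
cell (7,5): code 0010 → (7.000,5.651)–(7.223,6.000)
cell (7,6): code 0001 → (7.223,6.000)–(7.000,6.420)
total: 22 segments, chained into 1 closed loop(s), length Σ = 18.346555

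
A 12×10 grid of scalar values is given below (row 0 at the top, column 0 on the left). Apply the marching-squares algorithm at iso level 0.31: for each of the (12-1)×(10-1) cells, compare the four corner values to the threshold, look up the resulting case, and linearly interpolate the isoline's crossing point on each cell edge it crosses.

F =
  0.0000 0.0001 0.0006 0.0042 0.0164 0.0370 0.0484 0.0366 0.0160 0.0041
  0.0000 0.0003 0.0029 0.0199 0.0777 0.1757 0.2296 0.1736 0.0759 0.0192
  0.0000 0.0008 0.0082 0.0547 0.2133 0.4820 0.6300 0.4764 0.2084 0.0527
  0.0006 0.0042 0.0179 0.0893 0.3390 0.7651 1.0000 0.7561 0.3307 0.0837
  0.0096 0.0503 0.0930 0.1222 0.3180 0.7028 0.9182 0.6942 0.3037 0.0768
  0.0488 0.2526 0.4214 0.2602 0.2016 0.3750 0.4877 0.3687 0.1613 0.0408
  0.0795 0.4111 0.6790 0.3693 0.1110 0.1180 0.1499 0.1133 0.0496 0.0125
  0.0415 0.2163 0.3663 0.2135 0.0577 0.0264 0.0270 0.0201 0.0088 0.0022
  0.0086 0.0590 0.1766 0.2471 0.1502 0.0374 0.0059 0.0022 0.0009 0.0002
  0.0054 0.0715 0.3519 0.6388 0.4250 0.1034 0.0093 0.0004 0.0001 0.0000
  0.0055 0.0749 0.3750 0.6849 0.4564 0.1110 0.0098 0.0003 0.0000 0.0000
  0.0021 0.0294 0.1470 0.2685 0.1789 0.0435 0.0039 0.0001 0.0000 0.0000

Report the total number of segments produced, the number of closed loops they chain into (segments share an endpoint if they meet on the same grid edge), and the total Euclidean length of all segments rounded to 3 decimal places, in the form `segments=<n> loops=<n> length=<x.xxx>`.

segments=40 loops=3 length=29.168

cell (1,4): code 0100 → (1.438,5.000)–(2.000,4.360)
cell (1,5): code 1100 → (1.201,6.000)–(1.438,5.000)
cell (1,6): code 1100 → (1.450,7.000)–(1.201,6.000)
cell (1,7): code 1000 → (2.000,7.621)–(1.450,7.000)
cell (2,3): code 0100 → (2.769,4.000)–(3.000,3.884)
cell (2,4): code 1110 → (2.000,4.360)–(2.769,4.000)
cell (2,7): code 1101 → (2.831,8.000)–(2.000,7.621)
cell (2,8): code 1000 → (3.000,8.084)–(2.831,8.000)
cell (3,3): code 0110 → (3.000,3.884)–(4.000,3.959)
cell (3,7): code 1011 → (4.000,7.984)–(3.767,8.000)
cell (3,8): code 0001 → (3.767,8.000)–(3.000,8.084)
cell (4,1): code 0100 → (4.661,2.000)–(5.000,1.340)
cell (4,2): code 1000 → (5.000,2.691)–(4.661,2.000)
cell (4,3): code 0010 → (4.000,3.959)–(4.069,4.000)
cell (4,4): code 0111 → (4.069,4.000)–(5.000,4.625)
cell (4,7): code 1001 → (5.000,7.283)–(4.000,7.984)
cell (5,0): code 0100 → (5.362,1.000)–(6.000,0.695)
cell (5,1): code 1110 → (5.000,1.340)–(5.362,1.000)
cell (5,2): code 1101 → (5.456,3.000)–(5.000,2.691)
cell (5,3): code 1000 → (6.000,3.230)–(5.456,3.000)
cell (5,4): code 0010 → (5.000,4.625)–(5.253,5.000)
cell (5,5): code 0011 → (5.253,5.000)–(5.526,6.000)
cell (5,6): code 0011 → (5.526,6.000)–(5.230,7.000)
cell (5,7): code 0001 → (5.230,7.000)–(5.000,7.283)
cell (6,0): code 0010 → (6.000,0.695)–(6.519,1.000)
cell (6,1): code 0111 → (6.519,1.000)–(7.000,1.625)
cell (6,2): code 1011 → (7.000,2.368)–(6.381,3.000)
cell (6,3): code 0001 → (6.381,3.000)–(6.000,3.230)
cell (7,1): code 0010 → (7.000,1.625)–(7.297,2.000)
cell (7,2): code 0001 → (7.297,2.000)–(7.000,2.368)
cell (8,1): code 0100 → (8.761,2.000)–(9.000,1.851)
cell (8,2): code 1100 → (8.161,3.000)–(8.761,2.000)
cell (8,3): code 1100 → (8.582,4.000)–(8.161,3.000)
cell (8,4): code 1000 → (9.000,4.358)–(8.582,4.000)
cell (9,1): code 0110 → (9.000,1.851)–(10.000,1.783)
cell (9,4): code 1001 → (10.000,4.424)–(9.000,4.358)
cell (10,1): code 0010 → (10.000,1.783)–(10.285,2.000)
cell (10,2): code 0011 → (10.285,2.000)–(10.900,3.000)
cell (10,3): code 0011 → (10.900,3.000)–(10.528,4.000)
cell (10,4): code 0001 → (10.528,4.000)–(10.000,4.424)
total: 40 segments, chained into 3 closed loop(s), length Σ = 29.168002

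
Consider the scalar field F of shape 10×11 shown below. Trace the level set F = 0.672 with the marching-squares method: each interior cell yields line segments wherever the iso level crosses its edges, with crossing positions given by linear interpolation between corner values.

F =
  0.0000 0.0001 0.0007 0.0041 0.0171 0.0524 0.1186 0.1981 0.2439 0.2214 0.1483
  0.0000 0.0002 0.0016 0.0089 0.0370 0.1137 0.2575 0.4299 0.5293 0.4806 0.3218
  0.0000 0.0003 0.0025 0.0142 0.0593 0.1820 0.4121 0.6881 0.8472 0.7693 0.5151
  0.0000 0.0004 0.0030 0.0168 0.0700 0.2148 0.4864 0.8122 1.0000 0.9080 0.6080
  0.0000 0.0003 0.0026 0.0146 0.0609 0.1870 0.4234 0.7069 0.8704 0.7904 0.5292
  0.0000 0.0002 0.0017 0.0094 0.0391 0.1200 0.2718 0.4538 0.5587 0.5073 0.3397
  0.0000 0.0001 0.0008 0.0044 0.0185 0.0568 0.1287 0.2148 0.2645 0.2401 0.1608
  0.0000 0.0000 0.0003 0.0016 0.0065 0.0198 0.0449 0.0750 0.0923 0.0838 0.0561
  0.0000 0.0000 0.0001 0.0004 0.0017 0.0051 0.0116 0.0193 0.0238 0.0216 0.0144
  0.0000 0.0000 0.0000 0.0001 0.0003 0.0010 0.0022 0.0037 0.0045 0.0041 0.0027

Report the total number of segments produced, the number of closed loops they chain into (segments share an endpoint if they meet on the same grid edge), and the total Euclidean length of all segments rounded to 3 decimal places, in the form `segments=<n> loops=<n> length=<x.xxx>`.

segments=12 loops=1 length=9.919

cell (1,6): code 0100 → (1.938,7.000)–(2.000,6.942)
cell (1,7): code 1100 → (1.449,8.000)–(1.938,7.000)
cell (1,8): code 1100 → (1.663,9.000)–(1.449,8.000)
cell (1,9): code 1000 → (2.000,9.383)–(1.663,9.000)
cell (2,6): code 0110 → (2.000,6.942)–(3.000,6.570)
cell (2,9): code 1001 → (3.000,9.787)–(2.000,9.383)
cell (3,6): code 0110 → (3.000,6.570)–(4.000,6.877)
cell (3,9): code 1001 → (4.000,9.453)–(3.000,9.787)
cell (4,6): code 0010 → (4.000,6.877)–(4.138,7.000)
cell (4,7): code 0011 → (4.138,7.000)–(4.637,8.000)
cell (4,8): code 0011 → (4.637,8.000)–(4.418,9.000)
cell (4,9): code 0001 → (4.418,9.000)–(4.000,9.453)
total: 12 segments, chained into 1 closed loop(s), length Σ = 9.919336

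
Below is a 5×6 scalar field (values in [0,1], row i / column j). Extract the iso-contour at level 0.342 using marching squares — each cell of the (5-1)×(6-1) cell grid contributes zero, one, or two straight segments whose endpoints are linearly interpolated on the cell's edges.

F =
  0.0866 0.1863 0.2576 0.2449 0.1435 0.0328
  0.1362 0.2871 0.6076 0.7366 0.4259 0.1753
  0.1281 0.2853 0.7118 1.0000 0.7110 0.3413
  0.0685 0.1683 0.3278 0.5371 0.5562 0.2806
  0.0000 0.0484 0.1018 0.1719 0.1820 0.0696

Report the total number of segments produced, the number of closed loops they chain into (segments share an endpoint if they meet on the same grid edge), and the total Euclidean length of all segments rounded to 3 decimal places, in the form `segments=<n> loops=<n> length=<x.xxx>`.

segments=12 loops=1 length=11.331

cell (0,1): code 0100 → (0.241,2.000)–(1.000,1.171)
cell (0,2): code 1100 → (0.197,3.000)–(0.241,2.000)
cell (0,3): code 1100 → (0.703,4.000)–(0.197,3.000)
cell (0,4): code 1000 → (1.000,4.335)–(0.703,4.000)
cell (1,1): code 0110 → (1.000,1.171)–(2.000,1.133)
cell (1,4): code 1001 → (2.000,4.998)–(1.000,4.335)
cell (2,1): code 0010 → (2.000,1.133)–(2.963,2.000)
cell (2,2): code 0111 → (2.963,2.000)–(3.000,2.068)
cell (2,4): code 1001 → (3.000,4.777)–(2.000,4.998)
cell (3,2): code 0010 → (3.000,2.068)–(3.534,3.000)
cell (3,3): code 0011 → (3.534,3.000)–(3.572,4.000)
cell (3,4): code 0001 → (3.572,4.000)–(3.000,4.777)
total: 12 segments, chained into 1 closed loop(s), length Σ = 11.331015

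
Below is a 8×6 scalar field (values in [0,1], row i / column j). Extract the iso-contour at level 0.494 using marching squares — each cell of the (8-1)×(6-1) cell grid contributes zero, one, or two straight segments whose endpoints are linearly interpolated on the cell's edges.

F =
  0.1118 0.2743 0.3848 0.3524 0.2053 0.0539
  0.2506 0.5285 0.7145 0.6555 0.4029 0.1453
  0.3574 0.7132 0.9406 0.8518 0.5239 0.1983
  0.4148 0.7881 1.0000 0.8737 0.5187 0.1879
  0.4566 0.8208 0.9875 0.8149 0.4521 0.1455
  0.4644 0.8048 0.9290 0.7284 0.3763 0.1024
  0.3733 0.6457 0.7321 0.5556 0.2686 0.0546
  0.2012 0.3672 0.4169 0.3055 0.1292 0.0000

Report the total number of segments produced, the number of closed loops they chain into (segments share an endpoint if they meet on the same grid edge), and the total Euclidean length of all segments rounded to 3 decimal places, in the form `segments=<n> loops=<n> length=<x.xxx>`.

segments=20 loops=1 length=16.842

cell (0,0): code 0100 → (0.864,1.000)–(1.000,0.876)
cell (0,1): code 1100 → (0.331,2.000)–(0.864,1.000)
cell (0,2): code 1100 → (0.467,3.000)–(0.331,2.000)
cell (0,3): code 1000 → (1.000,3.639)–(0.467,3.000)
cell (1,0): code 0110 → (1.000,0.876)–(2.000,0.384)
cell (1,3): code 1101 → (1.753,4.000)–(1.000,3.639)
cell (1,4): code 1000 → (2.000,4.092)–(1.753,4.000)
cell (2,0): code 0110 → (2.000,0.384)–(3.000,0.212)
cell (2,4): code 1001 → (3.000,4.075)–(2.000,4.092)
cell (3,0): code 0110 → (3.000,0.212)–(4.000,0.103)
cell (3,3): code 1011 → (4.000,3.885)–(3.371,4.000)
cell (3,4): code 0001 → (3.371,4.000)–(3.000,4.075)
cell (4,0): code 0110 → (4.000,0.103)–(5.000,0.087)
cell (4,3): code 1001 → (5.000,3.666)–(4.000,3.885)
cell (5,0): code 0110 → (5.000,0.087)–(6.000,0.443)
cell (5,3): code 1001 → (6.000,3.215)–(5.000,3.666)
cell (6,0): code 0010 → (6.000,0.443)–(6.545,1.000)
cell (6,1): code 0011 → (6.545,1.000)–(6.755,2.000)
cell (6,2): code 0011 → (6.755,2.000)–(6.246,3.000)
cell (6,3): code 0001 → (6.246,3.000)–(6.000,3.215)
total: 20 segments, chained into 1 closed loop(s), length Σ = 16.842336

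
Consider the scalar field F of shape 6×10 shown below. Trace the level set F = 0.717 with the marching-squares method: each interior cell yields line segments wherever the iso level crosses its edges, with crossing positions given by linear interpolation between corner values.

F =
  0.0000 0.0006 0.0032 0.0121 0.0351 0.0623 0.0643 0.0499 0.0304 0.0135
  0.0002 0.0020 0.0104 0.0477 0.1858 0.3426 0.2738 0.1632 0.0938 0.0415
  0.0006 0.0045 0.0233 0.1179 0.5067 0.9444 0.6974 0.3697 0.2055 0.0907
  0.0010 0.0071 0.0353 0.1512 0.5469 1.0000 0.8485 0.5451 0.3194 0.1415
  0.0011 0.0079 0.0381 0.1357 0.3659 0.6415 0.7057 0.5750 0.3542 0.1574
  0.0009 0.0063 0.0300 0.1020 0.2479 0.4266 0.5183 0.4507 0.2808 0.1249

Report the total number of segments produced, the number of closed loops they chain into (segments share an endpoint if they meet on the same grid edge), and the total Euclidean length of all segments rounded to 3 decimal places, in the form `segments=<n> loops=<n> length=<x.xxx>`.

segments=8 loops=1 length=6.800

cell (1,4): code 0100 → (1.622,5.000)–(2.000,4.480)
cell (1,5): code 1000 → (2.000,5.921)–(1.622,5.000)
cell (2,4): code 0110 → (2.000,4.480)–(3.000,4.375)
cell (2,5): code 1101 → (2.130,6.000)–(2.000,5.921)
cell (2,6): code 1000 → (3.000,6.433)–(2.130,6.000)
cell (3,4): code 0010 → (3.000,4.375)–(3.789,5.000)
cell (3,5): code 0011 → (3.789,5.000)–(3.921,6.000)
cell (3,6): code 0001 → (3.921,6.000)–(3.000,6.433)
total: 8 segments, chained into 1 closed loop(s), length Σ = 6.800378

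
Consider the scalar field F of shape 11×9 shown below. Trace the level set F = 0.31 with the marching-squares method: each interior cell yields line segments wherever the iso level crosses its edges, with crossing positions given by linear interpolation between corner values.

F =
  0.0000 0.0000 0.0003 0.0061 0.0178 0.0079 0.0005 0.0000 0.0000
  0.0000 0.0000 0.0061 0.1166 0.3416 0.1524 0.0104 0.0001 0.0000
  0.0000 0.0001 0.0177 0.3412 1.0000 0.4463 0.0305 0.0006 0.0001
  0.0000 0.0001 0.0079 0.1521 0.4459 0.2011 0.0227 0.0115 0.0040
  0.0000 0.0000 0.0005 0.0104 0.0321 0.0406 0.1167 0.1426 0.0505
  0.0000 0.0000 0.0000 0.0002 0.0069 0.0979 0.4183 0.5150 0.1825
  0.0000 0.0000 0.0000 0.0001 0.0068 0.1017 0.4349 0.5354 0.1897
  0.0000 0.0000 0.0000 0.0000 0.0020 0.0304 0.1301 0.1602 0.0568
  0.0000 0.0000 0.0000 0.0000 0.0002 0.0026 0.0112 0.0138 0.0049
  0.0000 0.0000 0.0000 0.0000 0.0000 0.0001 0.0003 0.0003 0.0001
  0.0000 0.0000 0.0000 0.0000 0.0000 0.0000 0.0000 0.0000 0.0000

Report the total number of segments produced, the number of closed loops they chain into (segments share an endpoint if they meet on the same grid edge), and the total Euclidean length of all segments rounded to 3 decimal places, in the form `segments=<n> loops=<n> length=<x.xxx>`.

segments=20 loops=2 length=13.778

cell (0,3): code 0100 → (0.902,4.000)–(1.000,3.860)
cell (0,4): code 1000 → (1.000,4.167)–(0.902,4.000)
cell (1,2): code 0100 → (1.861,3.000)–(2.000,2.904)
cell (1,3): code 1110 → (1.000,3.860)–(1.861,3.000)
cell (1,4): code 1101 → (1.536,5.000)–(1.000,4.167)
cell (1,5): code 1000 → (2.000,5.328)–(1.536,5.000)
cell (2,2): code 0010 → (2.000,2.904)–(2.165,3.000)
cell (2,3): code 0111 → (2.165,3.000)–(3.000,3.537)
cell (2,4): code 1011 → (3.000,4.555)–(2.556,5.000)
cell (2,5): code 0001 → (2.556,5.000)–(2.000,5.328)
cell (3,3): code 0010 → (3.000,3.537)–(3.328,4.000)
cell (3,4): code 0001 → (3.328,4.000)–(3.000,4.555)
cell (4,5): code 0100 → (4.641,6.000)–(5.000,5.662)
cell (4,6): code 1100 → (4.450,7.000)–(4.641,6.000)
cell (4,7): code 1000 → (5.000,7.617)–(4.450,7.000)
cell (5,5): code 0110 → (5.000,5.662)–(6.000,5.625)
cell (5,7): code 1001 → (6.000,7.652)–(5.000,7.617)
cell (6,5): code 0010 → (6.000,5.625)–(6.410,6.000)
cell (6,6): code 0011 → (6.410,6.000)–(6.601,7.000)
cell (6,7): code 0001 → (6.601,7.000)–(6.000,7.652)
total: 20 segments, chained into 2 closed loop(s), length Σ = 13.778351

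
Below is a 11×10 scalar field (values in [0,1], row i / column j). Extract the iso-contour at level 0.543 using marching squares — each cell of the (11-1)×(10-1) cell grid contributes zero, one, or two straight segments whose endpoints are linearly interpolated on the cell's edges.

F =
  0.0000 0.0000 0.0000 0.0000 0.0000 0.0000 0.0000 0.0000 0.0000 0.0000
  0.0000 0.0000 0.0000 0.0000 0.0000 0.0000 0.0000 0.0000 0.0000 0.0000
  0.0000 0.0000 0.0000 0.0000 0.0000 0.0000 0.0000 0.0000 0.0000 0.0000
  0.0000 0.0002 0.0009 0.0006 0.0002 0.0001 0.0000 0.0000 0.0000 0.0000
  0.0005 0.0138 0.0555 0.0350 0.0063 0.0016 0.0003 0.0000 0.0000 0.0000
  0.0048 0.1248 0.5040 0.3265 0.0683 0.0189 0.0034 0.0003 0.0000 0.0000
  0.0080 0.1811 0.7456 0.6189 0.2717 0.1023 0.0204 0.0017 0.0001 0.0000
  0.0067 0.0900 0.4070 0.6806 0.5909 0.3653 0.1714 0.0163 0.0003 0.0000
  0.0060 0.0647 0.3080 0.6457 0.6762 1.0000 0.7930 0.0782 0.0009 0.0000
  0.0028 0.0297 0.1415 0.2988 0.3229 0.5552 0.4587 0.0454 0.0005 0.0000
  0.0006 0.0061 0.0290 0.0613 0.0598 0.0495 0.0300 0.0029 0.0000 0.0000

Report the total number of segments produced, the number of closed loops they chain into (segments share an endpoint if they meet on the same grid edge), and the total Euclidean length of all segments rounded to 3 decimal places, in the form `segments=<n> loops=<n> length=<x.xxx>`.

cell (5,1): code 0100 → (5.161,2.000)–(6.000,1.641)
cell (5,2): code 1100 → (5.740,3.000)–(5.161,2.000)
cell (5,3): code 1000 → (6.000,3.219)–(5.740,3.000)
cell (6,1): code 0010 → (6.000,1.641)–(6.598,2.000)
cell (6,2): code 0111 → (6.598,2.000)–(7.000,2.497)
cell (6,3): code 1101 → (6.850,4.000)–(6.000,3.219)
cell (6,4): code 1000 → (7.000,4.212)–(6.850,4.000)
cell (7,2): code 0110 → (7.000,2.497)–(8.000,2.696)
cell (7,4): code 1101 → (7.280,5.000)–(7.000,4.212)
cell (7,5): code 1100 → (7.598,6.000)–(7.280,5.000)
cell (7,6): code 1000 → (8.000,6.350)–(7.598,6.000)
cell (8,2): code 0010 → (8.000,2.696)–(8.296,3.000)
cell (8,3): code 0011 → (8.296,3.000)–(8.377,4.000)
cell (8,4): code 0111 → (8.377,4.000)–(9.000,4.947)
cell (8,5): code 1011 → (9.000,5.126)–(8.748,6.000)
cell (8,6): code 0001 → (8.748,6.000)–(8.000,6.350)
cell (9,4): code 0010 → (9.000,4.947)–(9.024,5.000)
cell (9,5): code 0001 → (9.024,5.000)–(9.000,5.126)
total: 18 segments, chained into 1 closed loop(s), length Σ = 13.079154

segments=18 loops=1 length=13.079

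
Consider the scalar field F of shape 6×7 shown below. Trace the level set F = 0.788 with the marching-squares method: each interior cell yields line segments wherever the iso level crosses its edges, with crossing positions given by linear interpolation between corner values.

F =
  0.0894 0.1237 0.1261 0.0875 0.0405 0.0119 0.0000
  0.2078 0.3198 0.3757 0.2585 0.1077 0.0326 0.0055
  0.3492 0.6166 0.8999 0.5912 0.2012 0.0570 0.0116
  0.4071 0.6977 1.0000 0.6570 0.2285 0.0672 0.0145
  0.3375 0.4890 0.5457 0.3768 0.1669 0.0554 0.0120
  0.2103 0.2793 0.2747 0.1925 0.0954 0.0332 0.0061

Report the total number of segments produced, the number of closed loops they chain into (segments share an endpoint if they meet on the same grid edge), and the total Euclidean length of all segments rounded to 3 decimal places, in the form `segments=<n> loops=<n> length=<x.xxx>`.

segments=6 loops=1 length=4.564

cell (1,1): code 0100 → (1.787,2.000)–(2.000,1.605)
cell (1,2): code 1000 → (2.000,2.362)–(1.787,2.000)
cell (2,1): code 0110 → (2.000,1.605)–(3.000,1.299)
cell (2,2): code 1001 → (3.000,2.618)–(2.000,2.362)
cell (3,1): code 0010 → (3.000,1.299)–(3.467,2.000)
cell (3,2): code 0001 → (3.467,2.000)–(3.000,2.618)
total: 6 segments, chained into 1 closed loop(s), length Σ = 4.564476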